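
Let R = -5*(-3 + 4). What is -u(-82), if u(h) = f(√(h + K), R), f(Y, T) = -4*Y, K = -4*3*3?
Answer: 4*I*√118 ≈ 43.451*I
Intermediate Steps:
K = -36 (K = -12*3 = -36)
R = -5 (R = -5*1 = -5)
u(h) = -4*√(-36 + h) (u(h) = -4*√(h - 36) = -4*√(-36 + h))
-u(-82) = -(-4)*√(-36 - 82) = -(-4)*√(-118) = -(-4)*I*√118 = 4*I*√118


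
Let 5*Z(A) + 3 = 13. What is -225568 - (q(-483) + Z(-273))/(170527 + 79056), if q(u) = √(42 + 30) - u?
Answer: -56297938629/249583 - 6*√2/249583 ≈ -2.2557e+5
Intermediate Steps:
q(u) = -u + 6*√2 (q(u) = √72 - u = 6*√2 - u = -u + 6*√2)
Z(A) = 2 (Z(A) = -⅗ + (⅕)*13 = -⅗ + 13/5 = 2)
-225568 - (q(-483) + Z(-273))/(170527 + 79056) = -225568 - ((-1*(-483) + 6*√2) + 2)/(170527 + 79056) = -225568 - ((483 + 6*√2) + 2)/249583 = -225568 - (485 + 6*√2)/249583 = -225568 - (485/249583 + 6*√2/249583) = -225568 + (-485/249583 - 6*√2/249583) = -56297938629/249583 - 6*√2/249583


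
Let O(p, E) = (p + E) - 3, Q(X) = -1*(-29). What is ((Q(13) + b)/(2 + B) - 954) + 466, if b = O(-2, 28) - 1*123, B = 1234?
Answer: -603239/1236 ≈ -488.06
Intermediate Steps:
Q(X) = 29
O(p, E) = -3 + E + p (O(p, E) = (E + p) - 3 = -3 + E + p)
b = -100 (b = (-3 + 28 - 2) - 1*123 = 23 - 123 = -100)
((Q(13) + b)/(2 + B) - 954) + 466 = ((29 - 100)/(2 + 1234) - 954) + 466 = (-71/1236 - 954) + 466 = -1179215/1236 + 466 = -603239/1236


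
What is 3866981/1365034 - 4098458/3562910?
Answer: 314737336813/187057434190 ≈ 1.6826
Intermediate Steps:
3866981/1365034 - 4098458/3562910 = 3866981*(1/1365034) - 4098458*1/3562910 = 3866981/1365034 - 157633/137035 = 314737336813/187057434190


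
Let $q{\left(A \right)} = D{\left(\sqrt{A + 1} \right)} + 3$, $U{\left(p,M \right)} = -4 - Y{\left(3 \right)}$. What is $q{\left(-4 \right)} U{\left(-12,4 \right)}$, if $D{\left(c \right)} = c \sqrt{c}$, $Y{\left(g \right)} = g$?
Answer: $-21 - 7 \left(-3\right)^{\frac{3}{4}} \approx -9.717 - 11.283 i$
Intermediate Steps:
$D{\left(c \right)} = c^{\frac{3}{2}}$
$U{\left(p,M \right)} = -7$ ($U{\left(p,M \right)} = -4 - 3 = -7$)
$q{\left(A \right)} = 3 + \left(1 + A\right)^{\frac{3}{4}}$ ($q{\left(A \right)} = \left(\sqrt{A + 1}\right)^{\frac{3}{2}} + 3 = \left(\sqrt{1 + A}\right)^{\frac{3}{2}} + 3 = \left(1 + A\right)^{\frac{3}{4}} + 3 = 3 + \left(1 + A\right)^{\frac{3}{4}}$)
$q{\left(-4 \right)} U{\left(-12,4 \right)} = \left(3 + \left(1 - 4\right)^{\frac{3}{4}}\right) \left(-7\right) = \left(3 + \left(-3\right)^{\frac{3}{4}}\right) \left(-7\right) = -21 - 7 \left(-3\right)^{\frac{3}{4}}$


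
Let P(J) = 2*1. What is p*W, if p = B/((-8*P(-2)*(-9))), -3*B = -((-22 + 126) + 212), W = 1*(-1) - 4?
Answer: -395/108 ≈ -3.6574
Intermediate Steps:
P(J) = 2
W = -5 (W = -1 - 4 = -5)
B = 316/3 (B = -(-1)*((-22 + 126) + 212)/3 = -(-1)*(104 + 212)/3 = -(-1)*316/3 = -1/3*(-316) = 316/3 ≈ 105.33)
p = 79/108 (p = 316/(3*((-8*2*(-9)))) = 316/(3*((-16*(-9)))) = (316/3)/144 = (316/3)*(1/144) = 79/108 ≈ 0.73148)
p*W = (79/108)*(-5) = -395/108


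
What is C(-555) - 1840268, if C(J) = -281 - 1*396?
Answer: -1840945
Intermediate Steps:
C(J) = -677 (C(J) = -281 - 396 = -677)
C(-555) - 1840268 = -677 - 1840268 = -1840945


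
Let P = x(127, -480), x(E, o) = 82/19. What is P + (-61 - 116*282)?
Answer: -622605/19 ≈ -32769.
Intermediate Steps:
x(E, o) = 82/19 (x(E, o) = 82*(1/19) = 82/19)
P = 82/19 ≈ 4.3158
P + (-61 - 116*282) = 82/19 + (-61 - 116*282) = 82/19 + (-61 - 32712) = 82/19 - 32773 = -622605/19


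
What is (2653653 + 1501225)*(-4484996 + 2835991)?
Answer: -6851414596390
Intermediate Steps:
(2653653 + 1501225)*(-4484996 + 2835991) = 4154878*(-1649005) = -6851414596390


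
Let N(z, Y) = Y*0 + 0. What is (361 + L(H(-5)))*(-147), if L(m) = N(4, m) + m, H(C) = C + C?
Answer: -51597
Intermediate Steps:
H(C) = 2*C
N(z, Y) = 0 (N(z, Y) = 0 + 0 = 0)
L(m) = m (L(m) = 0 + m = m)
(361 + L(H(-5)))*(-147) = (361 + 2*(-5))*(-147) = (361 - 10)*(-147) = 351*(-147) = -51597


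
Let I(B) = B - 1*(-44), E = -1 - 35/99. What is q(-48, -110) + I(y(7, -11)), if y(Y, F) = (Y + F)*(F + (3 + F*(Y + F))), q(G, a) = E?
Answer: -10034/99 ≈ -101.35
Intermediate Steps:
E = -134/99 (E = -1 - 35*1/99 = -1 - 35/99 = -134/99 ≈ -1.3535)
q(G, a) = -134/99
y(Y, F) = (F + Y)*(3 + F + F*(F + Y)) (y(Y, F) = (F + Y)*(F + (3 + F*(F + Y))) = (F + Y)*(3 + F + F*(F + Y)))
I(B) = 44 + B (I(B) = B + 44 = 44 + B)
q(-48, -110) + I(y(7, -11)) = -134/99 + (44 + ((-11)**2 + (-11)**3 + 3*(-11) + 3*7 - 11*7 - 11*7**2 + 2*7*(-11)**2)) = -134/99 + (44 + (121 - 1331 - 33 + 21 - 77 - 11*49 + 2*7*121)) = -134/99 + (44 + (121 - 1331 - 33 + 21 - 77 - 539 + 1694)) = -134/99 + (44 - 144) = -134/99 - 100 = -10034/99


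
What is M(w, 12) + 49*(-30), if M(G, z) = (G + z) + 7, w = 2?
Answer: -1449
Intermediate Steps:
M(G, z) = 7 + G + z
M(w, 12) + 49*(-30) = (7 + 2 + 12) + 49*(-30) = 21 - 1470 = -1449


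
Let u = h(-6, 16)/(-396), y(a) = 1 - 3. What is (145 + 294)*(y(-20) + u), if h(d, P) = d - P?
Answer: -15365/18 ≈ -853.61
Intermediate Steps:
y(a) = -2
u = 1/18 (u = (-6 - 1*16)/(-396) = (-6 - 16)*(-1/396) = -22*(-1/396) = 1/18 ≈ 0.055556)
(145 + 294)*(y(-20) + u) = (145 + 294)*(-2 + 1/18) = 439*(-35/18) = -15365/18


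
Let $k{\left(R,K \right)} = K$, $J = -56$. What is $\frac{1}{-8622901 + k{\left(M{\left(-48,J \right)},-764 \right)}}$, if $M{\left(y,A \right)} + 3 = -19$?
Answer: $- \frac{1}{8623665} \approx -1.1596 \cdot 10^{-7}$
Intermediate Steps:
$M{\left(y,A \right)} = -22$ ($M{\left(y,A \right)} = -3 - 19 = -22$)
$\frac{1}{-8622901 + k{\left(M{\left(-48,J \right)},-764 \right)}} = \frac{1}{-8622901 - 764} = \frac{1}{-8623665} = - \frac{1}{8623665}$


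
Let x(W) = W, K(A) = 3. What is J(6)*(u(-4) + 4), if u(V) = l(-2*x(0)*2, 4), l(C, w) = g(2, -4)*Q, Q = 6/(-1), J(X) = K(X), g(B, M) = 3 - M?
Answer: -114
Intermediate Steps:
J(X) = 3
Q = -6 (Q = 6*(-1) = -6)
l(C, w) = -42 (l(C, w) = (3 - 1*(-4))*(-6) = (3 + 4)*(-6) = 7*(-6) = -42)
u(V) = -42
J(6)*(u(-4) + 4) = 3*(-42 + 4) = 3*(-38) = -114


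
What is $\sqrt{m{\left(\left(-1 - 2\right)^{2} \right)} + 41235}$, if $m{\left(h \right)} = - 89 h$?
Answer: $\sqrt{40434} \approx 201.08$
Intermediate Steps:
$\sqrt{m{\left(\left(-1 - 2\right)^{2} \right)} + 41235} = \sqrt{- 89 \left(-1 - 2\right)^{2} + 41235} = \sqrt{- 89 \left(-3\right)^{2} + 41235} = \sqrt{\left(-89\right) 9 + 41235} = \sqrt{-801 + 41235} = \sqrt{40434}$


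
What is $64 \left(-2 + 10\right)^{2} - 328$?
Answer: $3768$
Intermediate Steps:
$64 \left(-2 + 10\right)^{2} - 328 = 64 \cdot 8^{2} - 328 = 64 \cdot 64 - 328 = 4096 - 328 = 3768$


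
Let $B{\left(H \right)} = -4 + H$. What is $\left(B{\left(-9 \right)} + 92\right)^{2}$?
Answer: $6241$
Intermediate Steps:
$\left(B{\left(-9 \right)} + 92\right)^{2} = \left(\left(-4 - 9\right) + 92\right)^{2} = \left(-13 + 92\right)^{2} = 79^{2} = 6241$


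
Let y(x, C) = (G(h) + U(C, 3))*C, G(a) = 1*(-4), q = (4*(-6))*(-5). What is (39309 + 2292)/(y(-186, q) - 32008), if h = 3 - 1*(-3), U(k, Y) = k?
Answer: -5943/2584 ≈ -2.2999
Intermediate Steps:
q = 120 (q = -24*(-5) = 120)
h = 6 (h = 3 + 3 = 6)
G(a) = -4
y(x, C) = C*(-4 + C) (y(x, C) = (-4 + C)*C = C*(-4 + C))
(39309 + 2292)/(y(-186, q) - 32008) = (39309 + 2292)/(120*(-4 + 120) - 32008) = 41601/(120*116 - 32008) = 41601/(13920 - 32008) = 41601/(-18088) = 41601*(-1/18088) = -5943/2584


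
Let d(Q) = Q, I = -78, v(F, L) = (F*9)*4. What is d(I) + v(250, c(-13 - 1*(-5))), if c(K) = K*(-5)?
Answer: 8922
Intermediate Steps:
c(K) = -5*K
v(F, L) = 36*F (v(F, L) = (9*F)*4 = 36*F)
d(I) + v(250, c(-13 - 1*(-5))) = -78 + 36*250 = -78 + 9000 = 8922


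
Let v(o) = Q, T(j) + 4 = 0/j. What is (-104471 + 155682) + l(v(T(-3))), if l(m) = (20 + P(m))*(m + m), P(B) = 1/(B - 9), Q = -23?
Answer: 804679/16 ≈ 50292.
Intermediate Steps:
T(j) = -4 (T(j) = -4 + 0/j = -4 + 0 = -4)
P(B) = 1/(-9 + B)
v(o) = -23
l(m) = 2*m*(20 + 1/(-9 + m)) (l(m) = (20 + 1/(-9 + m))*(m + m) = (20 + 1/(-9 + m))*(2*m) = 2*m*(20 + 1/(-9 + m)))
(-104471 + 155682) + l(v(T(-3))) = (-104471 + 155682) + 2*(-23)*(-179 + 20*(-23))/(-9 - 23) = 51211 + 2*(-23)*(-179 - 460)/(-32) = 51211 + 2*(-23)*(-1/32)*(-639) = 51211 - 14697/16 = 804679/16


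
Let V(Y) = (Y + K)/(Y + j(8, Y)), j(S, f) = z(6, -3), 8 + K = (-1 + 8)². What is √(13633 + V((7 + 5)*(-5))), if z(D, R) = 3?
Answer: 10*√1227/3 ≈ 116.76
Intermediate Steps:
K = 41 (K = -8 + (-1 + 8)² = -8 + 7² = -8 + 49 = 41)
j(S, f) = 3
V(Y) = (41 + Y)/(3 + Y) (V(Y) = (Y + 41)/(Y + 3) = (41 + Y)/(3 + Y))
√(13633 + V((7 + 5)*(-5))) = √(13633 + (41 + (7 + 5)*(-5))/(3 + (7 + 5)*(-5))) = √(13633 + (41 + 12*(-5))/(3 + 12*(-5))) = √(13633 + (41 - 60)/(3 - 60)) = √(13633 - 19/(-57)) = √(13633 - 1/57*(-19)) = √(13633 + ⅓) = √(40900/3) = 10*√1227/3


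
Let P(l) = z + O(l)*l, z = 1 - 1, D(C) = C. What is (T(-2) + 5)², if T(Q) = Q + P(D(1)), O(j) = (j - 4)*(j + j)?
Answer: 9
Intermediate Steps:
z = 0
O(j) = 2*j*(-4 + j) (O(j) = (-4 + j)*(2*j) = 2*j*(-4 + j))
P(l) = 2*l²*(-4 + l) (P(l) = 0 + (2*l*(-4 + l))*l = 0 + 2*l²*(-4 + l) = 2*l²*(-4 + l))
T(Q) = -6 + Q (T(Q) = Q + 2*1²*(-4 + 1) = Q + 2*1*(-3) = Q - 6 = -6 + Q)
(T(-2) + 5)² = ((-6 - 2) + 5)² = (-8 + 5)² = (-3)² = 9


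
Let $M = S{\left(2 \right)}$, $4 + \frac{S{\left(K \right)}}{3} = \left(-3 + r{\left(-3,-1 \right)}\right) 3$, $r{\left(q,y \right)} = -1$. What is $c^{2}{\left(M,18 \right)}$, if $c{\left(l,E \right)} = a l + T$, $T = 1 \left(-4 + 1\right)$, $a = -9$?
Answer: $184041$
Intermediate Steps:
$T = -3$ ($T = 1 \left(-3\right) = -3$)
$S{\left(K \right)} = -48$ ($S{\left(K \right)} = -12 + 3 \left(-3 - 1\right) 3 = -12 + 3 \left(\left(-4\right) 3\right) = -12 + 3 \left(-12\right) = -12 - 36 = -48$)
$M = -48$
$c{\left(l,E \right)} = -3 - 9 l$ ($c{\left(l,E \right)} = - 9 l - 3 = -3 - 9 l$)
$c^{2}{\left(M,18 \right)} = \left(-3 - -432\right)^{2} = \left(-3 + 432\right)^{2} = 429^{2} = 184041$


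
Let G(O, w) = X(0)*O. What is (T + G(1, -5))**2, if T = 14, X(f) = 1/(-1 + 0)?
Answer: 169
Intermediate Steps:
X(f) = -1 (X(f) = 1/(-1) = -1)
G(O, w) = -O
(T + G(1, -5))**2 = (14 - 1*1)**2 = (14 - 1)**2 = 13**2 = 169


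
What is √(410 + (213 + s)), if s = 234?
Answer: √857 ≈ 29.275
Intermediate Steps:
√(410 + (213 + s)) = √(410 + (213 + 234)) = √(410 + 447) = √857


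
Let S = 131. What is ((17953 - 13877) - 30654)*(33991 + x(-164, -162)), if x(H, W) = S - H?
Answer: -911253308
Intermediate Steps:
x(H, W) = 131 - H
((17953 - 13877) - 30654)*(33991 + x(-164, -162)) = ((17953 - 13877) - 30654)*(33991 + (131 - 1*(-164))) = (4076 - 30654)*(33991 + (131 + 164)) = -26578*(33991 + 295) = -26578*34286 = -911253308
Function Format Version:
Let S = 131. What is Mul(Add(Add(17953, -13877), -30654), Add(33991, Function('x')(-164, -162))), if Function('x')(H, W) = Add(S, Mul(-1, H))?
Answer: -911253308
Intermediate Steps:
Function('x')(H, W) = Add(131, Mul(-1, H))
Mul(Add(Add(17953, -13877), -30654), Add(33991, Function('x')(-164, -162))) = Mul(Add(Add(17953, -13877), -30654), Add(33991, Add(131, Mul(-1, -164)))) = Mul(Add(4076, -30654), Add(33991, Add(131, 164))) = Mul(-26578, Add(33991, 295)) = Mul(-26578, 34286) = -911253308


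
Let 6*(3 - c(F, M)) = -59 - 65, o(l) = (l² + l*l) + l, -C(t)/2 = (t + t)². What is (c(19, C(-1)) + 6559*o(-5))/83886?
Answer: 442768/125829 ≈ 3.5188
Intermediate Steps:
C(t) = -8*t² (C(t) = -2*(t + t)² = -2*4*t² = -8*t²)
o(l) = l + 2*l² (o(l) = (l² + l²) + l = 2*l² + l = l + 2*l²)
c(F, M) = 71/3 (c(F, M) = 3 - (-59 - 65)/6 = 3 - ⅙*(-124) = 3 + 62/3 = 71/3)
(c(19, C(-1)) + 6559*o(-5))/83886 = (71/3 + 6559*(-5*(1 + 2*(-5))))/83886 = (71/3 + 6559*(-5*(1 - 10)))*(1/83886) = (71/3 + 6559*(-5*(-9)))*(1/83886) = (71/3 + 6559*45)*(1/83886) = (71/3 + 295155)*(1/83886) = (885536/3)*(1/83886) = 442768/125829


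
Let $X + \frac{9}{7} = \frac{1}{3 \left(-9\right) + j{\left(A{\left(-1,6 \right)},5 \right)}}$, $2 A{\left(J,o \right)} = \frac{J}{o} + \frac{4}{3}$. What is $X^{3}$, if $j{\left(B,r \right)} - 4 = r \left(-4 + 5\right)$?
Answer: $- \frac{4826809}{2000376} \approx -2.413$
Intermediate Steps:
$A{\left(J,o \right)} = \frac{2}{3} + \frac{J}{2 o}$ ($A{\left(J,o \right)} = \frac{\frac{J}{o} + \frac{4}{3}}{2} = \frac{\frac{4}{3} + \frac{J}{o}}{2} = \frac{2}{3} + \frac{J}{2 o}$)
$j{\left(B,r \right)} = 4 + r$ ($j{\left(B,r \right)} = 4 + r \left(-4 + 5\right) = 4 + r 1 = 4 + r$)
$X = - \frac{169}{126}$ ($X = - \frac{9}{7} + \frac{1}{3 \left(-9\right) + \left(4 + 5\right)} = - \frac{9}{7} + \frac{1}{-27 + 9} = - \frac{9}{7} + \frac{1}{-18} = - \frac{9}{7} - \frac{1}{18} = - \frac{169}{126} \approx -1.3413$)
$X^{3} = \left(- \frac{169}{126}\right)^{3} = - \frac{4826809}{2000376}$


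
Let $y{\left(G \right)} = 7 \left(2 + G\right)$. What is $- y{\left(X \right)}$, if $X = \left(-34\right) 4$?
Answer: $938$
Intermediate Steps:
$X = -136$
$y{\left(G \right)} = 14 + 7 G$
$- y{\left(X \right)} = - (14 + 7 \left(-136\right)) = - (14 - 952) = \left(-1\right) \left(-938\right) = 938$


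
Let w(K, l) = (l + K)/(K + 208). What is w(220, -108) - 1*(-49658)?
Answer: 5313434/107 ≈ 49658.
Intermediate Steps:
w(K, l) = (K + l)/(208 + K)
w(220, -108) - 1*(-49658) = (220 - 108)/(208 + 220) - 1*(-49658) = 112/428 + 49658 = (1/428)*112 + 49658 = 28/107 + 49658 = 5313434/107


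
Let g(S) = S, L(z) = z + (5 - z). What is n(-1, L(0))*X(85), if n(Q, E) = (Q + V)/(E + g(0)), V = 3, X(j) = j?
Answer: 34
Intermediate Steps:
L(z) = 5
n(Q, E) = (3 + Q)/E (n(Q, E) = (Q + 3)/(E + 0) = (3 + Q)/E)
n(-1, L(0))*X(85) = ((3 - 1)/5)*85 = ((1/5)*2)*85 = (2/5)*85 = 34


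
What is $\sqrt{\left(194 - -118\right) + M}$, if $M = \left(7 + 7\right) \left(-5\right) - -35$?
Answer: $\sqrt{277} \approx 16.643$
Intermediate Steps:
$M = -35$ ($M = 14 \left(-5\right) + 35 = -70 + 35 = -35$)
$\sqrt{\left(194 - -118\right) + M} = \sqrt{\left(194 - -118\right) - 35} = \sqrt{\left(194 + 118\right) - 35} = \sqrt{312 - 35} = \sqrt{277}$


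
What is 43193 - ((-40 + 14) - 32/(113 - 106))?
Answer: 302565/7 ≈ 43224.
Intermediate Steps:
43193 - ((-40 + 14) - 32/(113 - 106)) = 43193 - (-26 - 32/7) = 43193 - 1*(-214/7) = 43193 + 214/7 = 302565/7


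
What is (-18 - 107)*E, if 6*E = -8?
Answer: 500/3 ≈ 166.67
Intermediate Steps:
E = -4/3 (E = (1/6)*(-8) = -4/3 ≈ -1.3333)
(-18 - 107)*E = (-18 - 107)*(-4/3) = -125*(-4/3) = 500/3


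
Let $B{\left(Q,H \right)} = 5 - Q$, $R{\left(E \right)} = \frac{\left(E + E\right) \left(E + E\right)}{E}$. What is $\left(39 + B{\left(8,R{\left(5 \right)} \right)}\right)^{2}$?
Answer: $1296$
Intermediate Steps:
$R{\left(E \right)} = 4 E$ ($R{\left(E \right)} = \frac{2 E 2 E}{E} = \frac{4 E^{2}}{E} = 4 E$)
$\left(39 + B{\left(8,R{\left(5 \right)} \right)}\right)^{2} = \left(39 + \left(5 - 8\right)\right)^{2} = \left(39 - 3\right)^{2} = 36^{2} = 1296$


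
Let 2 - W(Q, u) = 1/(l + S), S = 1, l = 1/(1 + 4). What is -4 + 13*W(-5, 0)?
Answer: 67/6 ≈ 11.167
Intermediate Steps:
l = ⅕ (l = 1/5 = ⅕ ≈ 0.20000)
W(Q, u) = 7/6 (W(Q, u) = 2 - 1/(⅕ + 1) = 2 - 1/6/5 = 2 - 1*⅚ = 2 - ⅚ = 7/6)
-4 + 13*W(-5, 0) = -4 + 13*(7/6) = -4 + 91/6 = 67/6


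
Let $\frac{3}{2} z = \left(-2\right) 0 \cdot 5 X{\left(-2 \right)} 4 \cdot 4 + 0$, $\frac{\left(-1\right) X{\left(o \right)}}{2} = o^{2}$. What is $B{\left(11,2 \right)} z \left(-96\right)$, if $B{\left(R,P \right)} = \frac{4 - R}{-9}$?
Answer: $0$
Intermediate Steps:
$X{\left(o \right)} = - 2 o^{2}$
$z = 0$ ($z = \frac{2 \left(\left(-2\right) 0 \cdot 5 \left(- 2 \left(-2\right)^{2}\right) 4 \cdot 4 + 0\right)}{3} = \frac{2 \left(0 \cdot 5 \left(\left(-2\right) 4\right) 4 \cdot 4 + 0\right)}{3} = \frac{2 \left(0 \left(-8\right) 4 \cdot 4 + 0\right)}{3} = \frac{2 \left(0 \cdot 4 \cdot 4 + 0\right)}{3} = \frac{2 \left(0 \cdot 4 + 0\right)}{3} = \frac{2 \left(0 + 0\right)}{3} = \frac{2}{3} \cdot 0 = 0$)
$B{\left(R,P \right)} = - \frac{4}{9} + \frac{R}{9}$ ($B{\left(R,P \right)} = \left(4 - R\right) \left(- \frac{1}{9}\right) = - \frac{4}{9} + \frac{R}{9}$)
$B{\left(11,2 \right)} z \left(-96\right) = \left(- \frac{4}{9} + \frac{1}{9} \cdot 11\right) 0 \left(-96\right) = \left(- \frac{4}{9} + \frac{11}{9}\right) 0 \left(-96\right) = \frac{7}{9} \cdot 0 \left(-96\right) = 0 \left(-96\right) = 0$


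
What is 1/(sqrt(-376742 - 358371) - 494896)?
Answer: -494896/244922785929 - I*sqrt(735113)/244922785929 ≈ -2.0206e-6 - 3.5006e-9*I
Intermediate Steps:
1/(sqrt(-376742 - 358371) - 494896) = 1/(sqrt(-735113) - 494896) = 1/(I*sqrt(735113) - 494896) = 1/(-494896 + I*sqrt(735113))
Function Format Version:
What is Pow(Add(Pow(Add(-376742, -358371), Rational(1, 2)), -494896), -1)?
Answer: Add(Rational(-494896, 244922785929), Mul(Rational(-1, 244922785929), I, Pow(735113, Rational(1, 2)))) ≈ Add(-2.0206e-6, Mul(-3.5006e-9, I))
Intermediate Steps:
Pow(Add(Pow(Add(-376742, -358371), Rational(1, 2)), -494896), -1) = Pow(Add(Pow(-735113, Rational(1, 2)), -494896), -1) = Pow(Add(Mul(I, Pow(735113, Rational(1, 2))), -494896), -1) = Pow(Add(-494896, Mul(I, Pow(735113, Rational(1, 2)))), -1)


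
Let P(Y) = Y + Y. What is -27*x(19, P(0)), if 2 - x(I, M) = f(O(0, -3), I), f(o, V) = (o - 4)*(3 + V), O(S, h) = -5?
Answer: -5400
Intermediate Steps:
P(Y) = 2*Y
f(o, V) = (-4 + o)*(3 + V)
x(I, M) = 29 + 9*I (x(I, M) = 2 - (-12 - 4*I + 3*(-5) + I*(-5)) = 2 - (-12 - 4*I - 15 - 5*I) = 2 - (-27 - 9*I) = 2 + (27 + 9*I) = 29 + 9*I)
-27*x(19, P(0)) = -27*(29 + 9*19) = -27*(29 + 171) = -27*200 = -5400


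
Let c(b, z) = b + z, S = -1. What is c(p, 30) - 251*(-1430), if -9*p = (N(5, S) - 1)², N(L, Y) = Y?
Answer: 3230636/9 ≈ 3.5896e+5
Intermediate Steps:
p = -4/9 (p = -(-1 - 1)²/9 = -⅑*(-2)² = -⅑*4 = -4/9 ≈ -0.44444)
c(p, 30) - 251*(-1430) = (-4/9 + 30) - 251*(-1430) = 266/9 + 358930 = 3230636/9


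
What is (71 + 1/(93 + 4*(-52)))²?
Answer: 66650896/13225 ≈ 5039.8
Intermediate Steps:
(71 + 1/(93 + 4*(-52)))² = (71 + 1/(93 - 208))² = (71 + 1/(-115))² = (71 - 1/115)² = (8164/115)² = 66650896/13225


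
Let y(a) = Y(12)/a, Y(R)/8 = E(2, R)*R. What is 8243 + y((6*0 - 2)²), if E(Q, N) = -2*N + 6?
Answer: 7811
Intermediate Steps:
E(Q, N) = 6 - 2*N
Y(R) = 8*R*(6 - 2*R) (Y(R) = 8*((6 - 2*R)*R) = 8*(R*(6 - 2*R)) = 8*R*(6 - 2*R))
y(a) = -1728/a (y(a) = (16*12*(3 - 1*12))/a = (16*12*(3 - 12))/a = (16*12*(-9))/a = -1728/a)
8243 + y((6*0 - 2)²) = 8243 - 1728/(6*0 - 2)² = 8243 - 1728/(0 - 2)² = 8243 - 1728/((-2)²) = 8243 - 1728/4 = 8243 - 1728*¼ = 8243 - 432 = 7811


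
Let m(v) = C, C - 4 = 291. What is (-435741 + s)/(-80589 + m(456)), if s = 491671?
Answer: -27965/40147 ≈ -0.69656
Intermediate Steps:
C = 295 (C = 4 + 291 = 295)
m(v) = 295
(-435741 + s)/(-80589 + m(456)) = (-435741 + 491671)/(-80589 + 295) = 55930/(-80294) = 55930*(-1/80294) = -27965/40147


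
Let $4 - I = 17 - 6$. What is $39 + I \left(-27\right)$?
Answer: $228$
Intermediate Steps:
$I = -7$ ($I = 4 - \left(17 - 6\right) = 4 - 11 = -7$)
$39 + I \left(-27\right) = 39 - -189 = 39 + 189 = 228$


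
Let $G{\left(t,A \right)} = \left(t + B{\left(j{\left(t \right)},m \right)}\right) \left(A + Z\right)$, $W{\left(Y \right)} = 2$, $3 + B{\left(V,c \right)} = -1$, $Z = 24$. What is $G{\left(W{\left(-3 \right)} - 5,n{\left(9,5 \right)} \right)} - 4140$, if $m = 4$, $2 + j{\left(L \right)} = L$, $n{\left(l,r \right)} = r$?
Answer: $-4343$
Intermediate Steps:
$j{\left(L \right)} = -2 + L$
$B{\left(V,c \right)} = -4$ ($B{\left(V,c \right)} = -3 - 1 = -4$)
$G{\left(t,A \right)} = \left(-4 + t\right) \left(24 + A\right)$ ($G{\left(t,A \right)} = \left(t - 4\right) \left(A + 24\right) = \left(-4 + t\right) \left(24 + A\right)$)
$G{\left(W{\left(-3 \right)} - 5,n{\left(9,5 \right)} \right)} - 4140 = \left(-96 - 20 + 24 \left(2 - 5\right) + 5 \left(2 - 5\right)\right) - 4140 = \left(-96 - 20 + 24 \left(-3\right) + 5 \left(-3\right)\right) - 4140 = \left(-96 - 20 - 72 - 15\right) - 4140 = -203 - 4140 = -4343$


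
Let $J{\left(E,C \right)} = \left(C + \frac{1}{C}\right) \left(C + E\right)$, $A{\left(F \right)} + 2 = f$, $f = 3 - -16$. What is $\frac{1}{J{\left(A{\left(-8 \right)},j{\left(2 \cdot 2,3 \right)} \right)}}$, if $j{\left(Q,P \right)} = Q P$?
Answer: $\frac{12}{4205} \approx 0.0028537$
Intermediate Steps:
$f = 19$ ($f = 3 + \left(-4 + 20\right) = 3 + 16 = 19$)
$j{\left(Q,P \right)} = P Q$
$A{\left(F \right)} = 17$ ($A{\left(F \right)} = -2 + 19 = 17$)
$J{\left(E,C \right)} = \left(C + E\right) \left(C + \frac{1}{C}\right)$
$\frac{1}{J{\left(A{\left(-8 \right)},j{\left(2 \cdot 2,3 \right)} \right)}} = \frac{1}{1 + \left(3 \cdot 2 \cdot 2\right)^{2} + 3 \cdot 2 \cdot 2 \cdot 17 + \frac{17}{3 \cdot 2 \cdot 2}} = \frac{1}{1 + \left(3 \cdot 4\right)^{2} + 3 \cdot 4 \cdot 17 + \frac{17}{3 \cdot 4}} = \frac{1}{1 + 12^{2} + 12 \cdot 17 + \frac{17}{12}} = \frac{1}{1 + 144 + 204 + 17 \cdot \frac{1}{12}} = \frac{1}{1 + 144 + 204 + \frac{17}{12}} = \frac{1}{\frac{4205}{12}} = \frac{12}{4205}$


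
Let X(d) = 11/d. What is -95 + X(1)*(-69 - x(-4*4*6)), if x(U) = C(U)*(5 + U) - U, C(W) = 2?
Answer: 92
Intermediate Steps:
x(U) = 10 + U (x(U) = 2*(5 + U) - U = (10 + 2*U) - U = 10 + U)
-95 + X(1)*(-69 - x(-4*4*6)) = -95 + (11/1)*(-69 - (10 - 4*4*6)) = -95 + (11*1)*(-69 - (10 - 16*6)) = -95 + 11*(-69 - (10 - 96)) = -95 + 11*(-69 - 1*(-86)) = -95 + 11*(-69 + 86) = -95 + 11*17 = -95 + 187 = 92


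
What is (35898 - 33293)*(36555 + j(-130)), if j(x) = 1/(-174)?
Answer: 16569282245/174 ≈ 9.5226e+7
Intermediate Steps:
j(x) = -1/174
(35898 - 33293)*(36555 + j(-130)) = (35898 - 33293)*(36555 - 1/174) = 2605*(6360569/174) = 16569282245/174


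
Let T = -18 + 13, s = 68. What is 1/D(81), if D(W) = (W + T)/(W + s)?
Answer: 149/76 ≈ 1.9605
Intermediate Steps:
T = -5
D(W) = (-5 + W)/(68 + W) (D(W) = (W - 5)/(W + 68) = (-5 + W)/(68 + W))
1/D(81) = 1/((-5 + 81)/(68 + 81)) = 1/(76/149) = 149/76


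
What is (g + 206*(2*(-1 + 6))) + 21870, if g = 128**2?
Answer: 40314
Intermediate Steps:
g = 16384
(g + 206*(2*(-1 + 6))) + 21870 = (16384 + 206*(2*(-1 + 6))) + 21870 = (16384 + 206*(2*5)) + 21870 = (16384 + 206*10) + 21870 = (16384 + 2060) + 21870 = 18444 + 21870 = 40314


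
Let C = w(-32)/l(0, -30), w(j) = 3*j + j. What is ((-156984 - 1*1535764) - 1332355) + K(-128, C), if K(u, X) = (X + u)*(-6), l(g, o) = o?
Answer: -15121803/5 ≈ -3.0244e+6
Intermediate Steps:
w(j) = 4*j
C = 64/15 (C = (4*(-32))/(-30) = -128*(-1/30) = 64/15 ≈ 4.2667)
K(u, X) = -6*X - 6*u
((-156984 - 1*1535764) - 1332355) + K(-128, C) = ((-156984 - 1*1535764) - 1332355) + (-6*64/15 - 6*(-128)) = ((-156984 - 1535764) - 1332355) + (-128/5 + 768) = (-1692748 - 1332355) + 3712/5 = -3025103 + 3712/5 = -15121803/5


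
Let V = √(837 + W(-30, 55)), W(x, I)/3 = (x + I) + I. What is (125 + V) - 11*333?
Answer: -3538 + √1077 ≈ -3505.2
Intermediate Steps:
W(x, I) = 3*x + 6*I (W(x, I) = 3*((x + I) + I) = 3*((I + x) + I) = 3*(x + 2*I) = 3*x + 6*I)
V = √1077 (V = √(837 + (3*(-30) + 6*55)) = √(837 + (-90 + 330)) = √(837 + 240) = √1077 ≈ 32.818)
(125 + V) - 11*333 = (125 + √1077) - 11*333 = (125 + √1077) - 3663 = -3538 + √1077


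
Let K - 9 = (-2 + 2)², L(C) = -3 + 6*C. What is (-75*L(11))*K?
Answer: -42525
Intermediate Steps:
K = 9 (K = 9 + (-2 + 2)² = 9 + 0² = 9 + 0 = 9)
(-75*L(11))*K = -75*(-3 + 6*11)*9 = -75*(-3 + 66)*9 = -75*63*9 = -4725*9 = -42525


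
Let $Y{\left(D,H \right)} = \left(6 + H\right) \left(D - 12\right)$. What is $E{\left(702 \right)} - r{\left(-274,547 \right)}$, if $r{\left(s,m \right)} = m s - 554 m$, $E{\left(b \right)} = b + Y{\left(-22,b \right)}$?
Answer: $429546$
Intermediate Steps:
$Y{\left(D,H \right)} = \left(-12 + D\right) \left(6 + H\right)$ ($Y{\left(D,H \right)} = \left(6 + H\right) \left(-12 + D\right) = \left(-12 + D\right) \left(6 + H\right)$)
$E{\left(b \right)} = -204 - 33 b$ ($E{\left(b \right)} = b - \left(204 + 34 b\right) = -204 - 33 b$)
$r{\left(s,m \right)} = - 554 m + m s$
$E{\left(702 \right)} - r{\left(-274,547 \right)} = \left(-204 - 23166\right) - 547 \left(-554 - 274\right) = \left(-204 - 23166\right) - 547 \left(-828\right) = -23370 - -452916 = -23370 + 452916 = 429546$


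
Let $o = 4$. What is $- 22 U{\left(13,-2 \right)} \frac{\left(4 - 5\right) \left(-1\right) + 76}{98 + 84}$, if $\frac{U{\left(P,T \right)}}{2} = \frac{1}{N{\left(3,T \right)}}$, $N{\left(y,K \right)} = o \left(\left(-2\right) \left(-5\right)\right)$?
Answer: $- \frac{121}{260} \approx -0.46538$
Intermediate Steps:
$N{\left(y,K \right)} = 40$ ($N{\left(y,K \right)} = 4 \left(\left(-2\right) \left(-5\right)\right) = 4 \cdot 10 = 40$)
$U{\left(P,T \right)} = \frac{1}{20}$ ($U{\left(P,T \right)} = \frac{2}{40} = 2 \cdot \frac{1}{40} = \frac{1}{20}$)
$- 22 U{\left(13,-2 \right)} \frac{\left(4 - 5\right) \left(-1\right) + 76}{98 + 84} = \left(-22\right) \frac{1}{20} \frac{\left(4 - 5\right) \left(-1\right) + 76}{98 + 84} = - \frac{11 \frac{\left(-1\right) \left(-1\right) + 76}{182}}{10} = - \frac{11 \left(1 + 76\right) \frac{1}{182}}{10} = - \frac{11 \cdot 77 \cdot \frac{1}{182}}{10} = \left(- \frac{11}{10}\right) \frac{11}{26} = - \frac{121}{260}$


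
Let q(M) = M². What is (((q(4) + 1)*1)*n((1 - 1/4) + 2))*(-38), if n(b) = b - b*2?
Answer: 3553/2 ≈ 1776.5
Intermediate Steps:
n(b) = -b (n(b) = b - 2*b = -b)
(((q(4) + 1)*1)*n((1 - 1/4) + 2))*(-38) = (((4² + 1)*1)*(-((1 - 1/4) + 2)))*(-38) = (((16 + 1)*1)*(-((1 - 1*¼) + 2)))*(-38) = ((17*1)*(-((1 - ¼) + 2)))*(-38) = (17*(-(¾ + 2)))*(-38) = (17*(-1*11/4))*(-38) = (17*(-11/4))*(-38) = -187/4*(-38) = 3553/2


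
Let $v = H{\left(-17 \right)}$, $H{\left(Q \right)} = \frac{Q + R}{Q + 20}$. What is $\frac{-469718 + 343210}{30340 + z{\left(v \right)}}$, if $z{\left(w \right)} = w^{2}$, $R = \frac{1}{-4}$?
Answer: $- \frac{2024128}{485969} \approx -4.1651$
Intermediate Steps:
$R = - \frac{1}{4} \approx -0.25$
$H{\left(Q \right)} = \frac{- \frac{1}{4} + Q}{20 + Q}$ ($H{\left(Q \right)} = \frac{Q - \frac{1}{4}}{Q + 20} = \frac{- \frac{1}{4} + Q}{20 + Q}$)
$v = - \frac{23}{4}$ ($v = \frac{- \frac{1}{4} - 17}{20 - 17} = \frac{1}{3} \left(- \frac{69}{4}\right) = - \frac{23}{4} \approx -5.75$)
$\frac{-469718 + 343210}{30340 + z{\left(v \right)}} = \frac{-469718 + 343210}{30340 + \left(- \frac{23}{4}\right)^{2}} = - \frac{126508}{30340 + \frac{529}{16}} = - \frac{126508}{\frac{485969}{16}} = \left(-126508\right) \frac{16}{485969} = - \frac{2024128}{485969}$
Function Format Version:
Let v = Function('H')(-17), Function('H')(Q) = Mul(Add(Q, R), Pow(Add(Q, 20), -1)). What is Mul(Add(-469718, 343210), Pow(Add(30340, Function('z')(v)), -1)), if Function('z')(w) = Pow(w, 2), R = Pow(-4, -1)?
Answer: Rational(-2024128, 485969) ≈ -4.1651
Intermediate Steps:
R = Rational(-1, 4) ≈ -0.25000
Function('H')(Q) = Mul(Pow(Add(20, Q), -1), Add(Rational(-1, 4), Q)) (Function('H')(Q) = Mul(Add(Q, Rational(-1, 4)), Pow(Add(Q, 20), -1)) = Mul(Add(Rational(-1, 4), Q), Pow(Add(20, Q), -1)) = Mul(Pow(Add(20, Q), -1), Add(Rational(-1, 4), Q)))
v = Rational(-23, 4) (v = Mul(Pow(Add(20, -17), -1), Add(Rational(-1, 4), -17)) = Mul(Pow(3, -1), Rational(-69, 4)) = Mul(Rational(1, 3), Rational(-69, 4)) = Rational(-23, 4) ≈ -5.7500)
Mul(Add(-469718, 343210), Pow(Add(30340, Function('z')(v)), -1)) = Mul(Add(-469718, 343210), Pow(Add(30340, Pow(Rational(-23, 4), 2)), -1)) = Mul(-126508, Pow(Add(30340, Rational(529, 16)), -1)) = Mul(-126508, Pow(Rational(485969, 16), -1)) = Mul(-126508, Rational(16, 485969)) = Rational(-2024128, 485969)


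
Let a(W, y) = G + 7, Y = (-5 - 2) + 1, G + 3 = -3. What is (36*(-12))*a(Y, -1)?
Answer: -432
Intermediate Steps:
G = -6 (G = -3 - 3 = -6)
Y = -6 (Y = -7 + 1 = -6)
a(W, y) = 1 (a(W, y) = -6 + 7 = 1)
(36*(-12))*a(Y, -1) = (36*(-12))*1 = -432*1 = -432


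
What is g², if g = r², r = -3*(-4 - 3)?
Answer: 194481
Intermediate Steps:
r = 21 (r = -3*(-7) = 21)
g = 441 (g = 21² = 441)
g² = 441² = 194481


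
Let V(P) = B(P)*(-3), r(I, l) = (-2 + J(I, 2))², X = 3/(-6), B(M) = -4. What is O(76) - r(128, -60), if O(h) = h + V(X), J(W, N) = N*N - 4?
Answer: 84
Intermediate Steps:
J(W, N) = -4 + N² (J(W, N) = N² - 4 = -4 + N²)
X = -½ (X = 3*(-⅙) = -½ ≈ -0.50000)
r(I, l) = 4 (r(I, l) = (-2 + (-4 + 2²))² = (-2 + (-4 + 4))² = (-2 + 0)² = (-2)² = 4)
V(P) = 12 (V(P) = -4*(-3) = 12)
O(h) = 12 + h (O(h) = h + 12 = 12 + h)
O(76) - r(128, -60) = (12 + 76) - 1*4 = 88 - 4 = 84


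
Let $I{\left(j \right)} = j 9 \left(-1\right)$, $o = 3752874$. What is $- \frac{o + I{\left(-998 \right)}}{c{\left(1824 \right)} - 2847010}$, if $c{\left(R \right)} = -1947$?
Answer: $\frac{3761856}{2848957} \approx 1.3204$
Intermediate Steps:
$I{\left(j \right)} = - 9 j$ ($I{\left(j \right)} = 9 j \left(-1\right) = - 9 j$)
$- \frac{o + I{\left(-998 \right)}}{c{\left(1824 \right)} - 2847010} = - \frac{3752874 - -8982}{-1947 - 2847010} = - \frac{3752874 + 8982}{-2848957} = - \frac{3761856 \left(-1\right)}{2848957} = \left(-1\right) \left(- \frac{3761856}{2848957}\right) = \frac{3761856}{2848957}$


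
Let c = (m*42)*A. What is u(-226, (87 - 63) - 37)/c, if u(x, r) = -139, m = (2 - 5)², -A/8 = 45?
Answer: 139/136080 ≈ 0.0010215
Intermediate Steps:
A = -360 (A = -8*45 = -360)
m = 9 (m = (-3)² = 9)
c = -136080 (c = (9*42)*(-360) = 378*(-360) = -136080)
u(-226, (87 - 63) - 37)/c = -139/(-136080) = -139*(-1/136080) = 139/136080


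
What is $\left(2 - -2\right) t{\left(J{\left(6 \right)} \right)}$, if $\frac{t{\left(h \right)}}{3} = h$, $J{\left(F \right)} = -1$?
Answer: $-12$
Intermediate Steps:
$t{\left(h \right)} = 3 h$
$\left(2 - -2\right) t{\left(J{\left(6 \right)} \right)} = \left(2 - -2\right) 3 \left(-1\right) = \left(2 + 2\right) \left(-3\right) = 4 \left(-3\right) = -12$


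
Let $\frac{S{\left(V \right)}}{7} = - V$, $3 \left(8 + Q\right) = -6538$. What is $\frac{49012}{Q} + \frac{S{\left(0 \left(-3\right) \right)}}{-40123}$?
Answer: $- \frac{73518}{3281} \approx -22.407$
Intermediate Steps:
$Q = - \frac{6562}{3}$ ($Q = -8 + \frac{1}{3} \left(-6538\right) = -8 - \frac{6538}{3} = - \frac{6562}{3} \approx -2187.3$)
$S{\left(V \right)} = - 7 V$ ($S{\left(V \right)} = 7 \left(- V\right) = - 7 V$)
$\frac{49012}{Q} + \frac{S{\left(0 \left(-3\right) \right)}}{-40123} = \frac{49012}{- \frac{6562}{3}} + \frac{\left(-7\right) 0 \left(-3\right)}{-40123} = 49012 \left(- \frac{3}{6562}\right) + \left(-7\right) 0 \left(- \frac{1}{40123}\right) = - \frac{73518}{3281} + 0 \left(- \frac{1}{40123}\right) = - \frac{73518}{3281} + 0 = - \frac{73518}{3281}$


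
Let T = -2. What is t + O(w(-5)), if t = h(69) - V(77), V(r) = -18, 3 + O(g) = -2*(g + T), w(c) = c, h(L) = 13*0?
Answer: 29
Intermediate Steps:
h(L) = 0
O(g) = 1 - 2*g (O(g) = -3 - 2*(g - 2) = -3 - 2*(-2 + g) = -3 + (4 - 2*g) = 1 - 2*g)
t = 18 (t = 0 - 1*(-18) = 0 + 18 = 18)
t + O(w(-5)) = 18 + (1 - 2*(-5)) = 18 + (1 + 10) = 18 + 11 = 29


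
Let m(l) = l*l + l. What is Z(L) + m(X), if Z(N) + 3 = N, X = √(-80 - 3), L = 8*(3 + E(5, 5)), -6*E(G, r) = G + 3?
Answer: -218/3 + I*√83 ≈ -72.667 + 9.1104*I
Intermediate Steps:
E(G, r) = -½ - G/6 (E(G, r) = -(G + 3)/6 = -(3 + G)/6 = -½ - G/6)
L = 40/3 (L = 8*(3 + (-½ - ⅙*5)) = 8*(3 + (-½ - ⅚)) = 8*(3 - 4/3) = 8*(5/3) = 40/3 ≈ 13.333)
X = I*√83 (X = √(-83) = I*√83 ≈ 9.1104*I)
Z(N) = -3 + N
m(l) = l + l² (m(l) = l² + l = l + l²)
Z(L) + m(X) = (-3 + 40/3) + (I*√83)*(1 + I*√83) = 31/3 + I*√83*(1 + I*√83)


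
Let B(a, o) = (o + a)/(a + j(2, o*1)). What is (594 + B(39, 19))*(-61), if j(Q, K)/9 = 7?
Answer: -1849703/51 ≈ -36269.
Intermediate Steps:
j(Q, K) = 63 (j(Q, K) = 9*7 = 63)
B(a, o) = (a + o)/(63 + a) (B(a, o) = (o + a)/(a + 63) = (a + o)/(63 + a))
(594 + B(39, 19))*(-61) = (594 + (39 + 19)/(63 + 39))*(-61) = (594 + 58/102)*(-61) = (594 + (1/102)*58)*(-61) = (594 + 29/51)*(-61) = (30323/51)*(-61) = -1849703/51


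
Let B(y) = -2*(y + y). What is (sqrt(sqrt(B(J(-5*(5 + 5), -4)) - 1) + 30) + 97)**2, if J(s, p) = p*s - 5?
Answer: (97 + sqrt(30 + I*sqrt(781)))**2 ≈ 10595.0 + 482.92*I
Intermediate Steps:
J(s, p) = -5 + p*s
B(y) = -4*y
(sqrt(sqrt(B(J(-5*(5 + 5), -4)) - 1) + 30) + 97)**2 = (sqrt(sqrt(-4*(-5 - (-20)*(5 + 5)) - 1) + 30) + 97)**2 = (sqrt(sqrt(-4*(-5 - (-20)*10) - 1) + 30) + 97)**2 = (sqrt(sqrt(-4*(-5 - 4*(-50)) - 1) + 30) + 97)**2 = (sqrt(sqrt(-4*(-5 + 200) - 1) + 30) + 97)**2 = (sqrt(sqrt(-4*195 - 1) + 30) + 97)**2 = (sqrt(sqrt(-780 - 1) + 30) + 97)**2 = (sqrt(sqrt(-781) + 30) + 97)**2 = (sqrt(I*sqrt(781) + 30) + 97)**2 = (sqrt(30 + I*sqrt(781)) + 97)**2 = (97 + sqrt(30 + I*sqrt(781)))**2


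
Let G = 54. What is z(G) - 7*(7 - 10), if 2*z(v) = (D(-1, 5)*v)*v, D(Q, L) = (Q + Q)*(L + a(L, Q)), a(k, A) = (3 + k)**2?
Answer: -201183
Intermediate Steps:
D(Q, L) = 2*Q*(L + (3 + L)**2) (D(Q, L) = (Q + Q)*(L + (3 + L)**2) = (2*Q)*(L + (3 + L)**2) = 2*Q*(L + (3 + L)**2))
z(v) = -69*v**2 (z(v) = (((2*(-1)*(5 + (3 + 5)**2))*v)*v)/2 = (((2*(-1)*(5 + 8**2))*v)*v)/2 = (((2*(-1)*(5 + 64))*v)*v)/2 = (((2*(-1)*69)*v)*v)/2 = ((-138*v)*v)/2 = (-138*v**2)/2 = -69*v**2)
z(G) - 7*(7 - 10) = -69*54**2 - 7*(7 - 10) = -69*2916 - 7*(-3) = -201204 - 1*(-21) = -201204 + 21 = -201183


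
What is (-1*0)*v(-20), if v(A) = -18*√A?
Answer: 0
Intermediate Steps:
(-1*0)*v(-20) = (-1*0)*(-36*I*√5) = 0*(-36*I*√5) = 0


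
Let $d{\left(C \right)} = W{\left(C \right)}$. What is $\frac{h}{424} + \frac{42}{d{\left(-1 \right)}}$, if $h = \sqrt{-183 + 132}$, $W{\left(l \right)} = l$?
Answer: $-42 + \frac{i \sqrt{51}}{424} \approx -42.0 + 0.016843 i$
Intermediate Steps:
$d{\left(C \right)} = C$
$h = i \sqrt{51}$ ($h = \sqrt{-51} = i \sqrt{51} \approx 7.1414 i$)
$\frac{h}{424} + \frac{42}{d{\left(-1 \right)}} = \frac{i \sqrt{51}}{424} + \frac{42}{-1} = i \sqrt{51} \cdot \frac{1}{424} + 42 \left(-1\right) = \frac{i \sqrt{51}}{424} - 42 = -42 + \frac{i \sqrt{51}}{424}$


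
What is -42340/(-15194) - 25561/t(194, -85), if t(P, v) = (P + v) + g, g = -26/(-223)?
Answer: -42788552881/184857801 ≈ -231.47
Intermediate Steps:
g = 26/223 (g = -26*(-1/223) = 26/223 ≈ 0.11659)
t(P, v) = 26/223 + P + v (t(P, v) = (P + v) + 26/223 = 26/223 + P + v)
-42340/(-15194) - 25561/t(194, -85) = -42340/(-15194) - 25561/(26/223 + 194 - 85) = -42340*(-1/15194) - 25561/24333/223 = 21170/7597 - 25561*223/24333 = 21170/7597 - 5700103/24333 = -42788552881/184857801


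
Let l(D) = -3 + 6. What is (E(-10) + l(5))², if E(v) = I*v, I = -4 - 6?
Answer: 10609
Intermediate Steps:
I = -10
l(D) = 3
E(v) = -10*v
(E(-10) + l(5))² = (-10*(-10) + 3)² = (100 + 3)² = 103² = 10609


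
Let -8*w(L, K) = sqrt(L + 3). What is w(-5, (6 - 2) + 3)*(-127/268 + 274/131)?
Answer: -56795*I*sqrt(2)/280864 ≈ -0.28598*I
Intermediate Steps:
w(L, K) = -sqrt(3 + L)/8 (w(L, K) = -sqrt(L + 3)/8 = -sqrt(3 + L)/8)
w(-5, (6 - 2) + 3)*(-127/268 + 274/131) = (-sqrt(3 - 5)/8)*(-127/268 + 274/131) = (-I*sqrt(2)/8)*(-127*1/268 + 274*(1/131)) = (-I*sqrt(2)/8)*(-127/268 + 274/131) = -I*sqrt(2)/8*(56795/35108) = -56795*I*sqrt(2)/280864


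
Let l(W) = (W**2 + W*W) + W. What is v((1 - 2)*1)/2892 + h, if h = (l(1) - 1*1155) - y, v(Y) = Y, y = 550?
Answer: -4922185/2892 ≈ -1702.0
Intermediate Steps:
l(W) = W + 2*W**2 (l(W) = (W**2 + W**2) + W = 2*W**2 + W = W + 2*W**2)
h = -1702 (h = (1*(1 + 2*1) - 1*1155) - 1*550 = (1*(1 + 2) - 1155) - 550 = (1*3 - 1155) - 550 = (3 - 1155) - 550 = -1152 - 550 = -1702)
v((1 - 2)*1)/2892 + h = ((1 - 2)*1)/2892 - 1702 = -1*1*(1/2892) - 1702 = -1*1/2892 - 1702 = -1/2892 - 1702 = -4922185/2892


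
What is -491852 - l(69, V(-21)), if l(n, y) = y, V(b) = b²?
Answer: -492293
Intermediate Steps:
-491852 - l(69, V(-21)) = -491852 - 1*(-21)² = -491852 - 1*441 = -491852 - 441 = -492293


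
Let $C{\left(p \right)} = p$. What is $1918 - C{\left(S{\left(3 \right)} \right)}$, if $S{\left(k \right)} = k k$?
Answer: $1909$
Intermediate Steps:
$S{\left(k \right)} = k^{2}$
$1918 - C{\left(S{\left(3 \right)} \right)} = 1918 - 3^{2} = 1918 - 9 = 1909$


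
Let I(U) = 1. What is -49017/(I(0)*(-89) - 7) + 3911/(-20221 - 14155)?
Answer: 70193039/137504 ≈ 510.48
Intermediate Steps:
-49017/(I(0)*(-89) - 7) + 3911/(-20221 - 14155) = -49017/(1*(-89) - 7) + 3911/(-20221 - 14155) = -49017/(-89 - 7) + 3911/(-34376) = -49017/(-96) + 3911*(-1/34376) = -49017*(-1/96) - 3911/34376 = 16339/32 - 3911/34376 = 70193039/137504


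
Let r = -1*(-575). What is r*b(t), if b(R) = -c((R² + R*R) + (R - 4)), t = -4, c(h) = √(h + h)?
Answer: -2300*√3 ≈ -3983.7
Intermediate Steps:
c(h) = √2*√h (c(h) = √(2*h) = √2*√h)
b(R) = -√2*√(-4 + R + 2*R²) (b(R) = -√2*√((R² + R*R) + (R - 4)) = -√2*√((R² + R²) + (-4 + R)) = -√2*√(2*R² + (-4 + R)) = -√2*√(-4 + R + 2*R²))
r = 575
r*b(t) = 575*(-√(-8 + 2*(-4) + 4*(-4)²)) = 575*(-√(-8 - 8 + 4*16)) = 575*(-√(-8 - 8 + 64)) = 575*(-√48) = 575*(-4*√3) = -2300*√3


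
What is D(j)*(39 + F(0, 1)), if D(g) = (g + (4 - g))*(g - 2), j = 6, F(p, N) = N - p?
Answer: 640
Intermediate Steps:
D(g) = -8 + 4*g (D(g) = 4*(-2 + g) = -8 + 4*g)
D(j)*(39 + F(0, 1)) = (-8 + 4*6)*(39 + (1 - 1*0)) = (-8 + 24)*(39 + (1 + 0)) = 16*(39 + 1) = 16*40 = 640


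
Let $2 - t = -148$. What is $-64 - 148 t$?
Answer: $-22264$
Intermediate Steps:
$t = 150$ ($t = 2 - -148 = 2 + 148 = 150$)
$-64 - 148 t = -64 - 22200 = -22264$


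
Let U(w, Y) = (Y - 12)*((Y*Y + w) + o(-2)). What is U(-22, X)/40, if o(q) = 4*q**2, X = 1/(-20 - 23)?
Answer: 5735081/3180280 ≈ 1.8033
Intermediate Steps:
X = -1/43 (X = 1/(-43) = -1/43 ≈ -0.023256)
U(w, Y) = (-12 + Y)*(16 + w + Y**2) (U(w, Y) = (Y - 12)*((Y*Y + w) + 4*(-2)**2) = (-12 + Y)*((Y**2 + w) + 4*4) = (-12 + Y)*((w + Y**2) + 16) = (-12 + Y)*(16 + w + Y**2))
U(-22, X)/40 = (-192 + (-1/43)**3 - 12*(-22) - 12*(-1/43)**2 + 16*(-1/43) - 1/43*(-22))/40 = (-192 - 1/79507 + 264 - 12*1/1849 - 16/43 + 22/43)*(1/40) = (-192 - 1/79507 + 264 - 12/1849 - 16/43 + 22/43)*(1/40) = (5735081/79507)*(1/40) = 5735081/3180280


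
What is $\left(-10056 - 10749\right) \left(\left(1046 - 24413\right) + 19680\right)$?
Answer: $76708035$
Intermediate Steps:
$\left(-10056 - 10749\right) \left(\left(1046 - 24413\right) + 19680\right) = - 20805 \left(-23367 + 19680\right) = \left(-20805\right) \left(-3687\right) = 76708035$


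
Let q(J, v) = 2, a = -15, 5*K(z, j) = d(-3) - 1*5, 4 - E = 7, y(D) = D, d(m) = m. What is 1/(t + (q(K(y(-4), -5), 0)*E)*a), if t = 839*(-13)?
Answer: -1/10817 ≈ -9.2447e-5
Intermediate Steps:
E = -3 (E = 4 - 1*7 = 4 - 7 = -3)
K(z, j) = -8/5 (K(z, j) = (-3 - 1*5)/5 = (-3 - 5)/5 = (⅕)*(-8) = -8/5)
t = -10907
1/(t + (q(K(y(-4), -5), 0)*E)*a) = 1/(-10907 + (2*(-3))*(-15)) = 1/(-10907 - 6*(-15)) = 1/(-10907 + 90) = 1/(-10817) = -1/10817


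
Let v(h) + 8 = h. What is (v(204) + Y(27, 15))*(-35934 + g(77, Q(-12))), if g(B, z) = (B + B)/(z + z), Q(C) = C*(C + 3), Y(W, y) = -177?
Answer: -73735105/108 ≈ -6.8273e+5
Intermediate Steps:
v(h) = -8 + h
Q(C) = C*(3 + C)
g(B, z) = B/z (g(B, z) = (2*B)/((2*z)) = (2*B)*(1/(2*z)) = B/z)
(v(204) + Y(27, 15))*(-35934 + g(77, Q(-12))) = ((-8 + 204) - 177)*(-35934 + 77/((-12*(3 - 12)))) = (196 - 177)*(-35934 + 77/((-12*(-9)))) = 19*(-35934 + 77/108) = 19*(-3880795/108) = -73735105/108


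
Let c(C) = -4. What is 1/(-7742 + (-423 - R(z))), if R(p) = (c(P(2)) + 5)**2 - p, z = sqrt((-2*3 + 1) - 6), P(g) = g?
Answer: -8166/66683567 - I*sqrt(11)/66683567 ≈ -0.00012246 - 4.9737e-8*I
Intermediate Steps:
z = I*sqrt(11) (z = sqrt((-6 + 1) - 6) = sqrt(-5 - 6) = sqrt(-11) = I*sqrt(11) ≈ 3.3166*I)
R(p) = 1 - p (R(p) = (-4 + 5)**2 - p = 1**2 - p = 1 - p)
1/(-7742 + (-423 - R(z))) = 1/(-7742 + (-423 - (1 - I*sqrt(11)))) = 1/(-7742 + (-423 + (-1 + I*sqrt(11)))) = 1/(-7742 + (-424 + I*sqrt(11))) = 1/(-8166 + I*sqrt(11))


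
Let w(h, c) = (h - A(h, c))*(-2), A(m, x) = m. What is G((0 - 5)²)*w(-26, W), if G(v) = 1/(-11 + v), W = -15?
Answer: 0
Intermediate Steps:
w(h, c) = 0 (w(h, c) = (h - h)*(-2) = 0*(-2) = 0)
G((0 - 5)²)*w(-26, W) = 0/(-11 + (0 - 5)²) = 0/(-11 + (-5)²) = 0/(-11 + 25) = 0/14 = (1/14)*0 = 0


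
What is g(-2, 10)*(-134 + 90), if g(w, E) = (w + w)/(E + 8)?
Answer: 88/9 ≈ 9.7778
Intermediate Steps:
g(w, E) = 2*w/(8 + E) (g(w, E) = (2*w)/(8 + E) = 2*w/(8 + E))
g(-2, 10)*(-134 + 90) = (2*(-2)/(8 + 10))*(-134 + 90) = (2*(-2)/18)*(-44) = (2*(-2)*(1/18))*(-44) = -2/9*(-44) = 88/9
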